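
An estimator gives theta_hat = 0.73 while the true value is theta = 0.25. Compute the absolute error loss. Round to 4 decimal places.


The absolute error loss is |theta_hat - theta|
= |0.73 - 0.25|
= 0.48

0.48


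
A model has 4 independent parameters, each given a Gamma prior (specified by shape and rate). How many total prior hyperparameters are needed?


Each Gamma prior needs 2 hyperparameters (shape and rate).
Total = 2 * 4 = 8

8


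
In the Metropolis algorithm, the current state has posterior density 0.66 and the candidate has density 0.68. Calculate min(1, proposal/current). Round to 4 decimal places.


Ratio = 0.68/0.66 = 1.0303
Acceptance probability = min(1, 1.0303)
= 1.0

1.0


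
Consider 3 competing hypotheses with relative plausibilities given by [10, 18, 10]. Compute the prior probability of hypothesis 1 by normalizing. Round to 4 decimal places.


Sum of weights = 10 + 18 + 10 = 38
Normalized prior for H1 = 10 / 38
= 0.2632

0.2632


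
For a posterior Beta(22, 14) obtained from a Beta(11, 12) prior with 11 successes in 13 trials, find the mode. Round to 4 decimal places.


Mode = (alpha - 1) / (alpha + beta - 2)
= 21 / 34
= 0.6176

0.6176


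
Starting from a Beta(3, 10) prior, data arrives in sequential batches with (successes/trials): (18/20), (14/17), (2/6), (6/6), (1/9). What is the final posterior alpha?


In sequential Bayesian updating, we sum all successes.
Total successes = 41
Final alpha = 3 + 41 = 44

44


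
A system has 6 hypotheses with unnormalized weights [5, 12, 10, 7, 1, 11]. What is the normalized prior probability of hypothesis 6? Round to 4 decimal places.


The normalized prior is the weight divided by the total.
Total weight = 46
P(H6) = 11 / 46 = 0.2391

0.2391


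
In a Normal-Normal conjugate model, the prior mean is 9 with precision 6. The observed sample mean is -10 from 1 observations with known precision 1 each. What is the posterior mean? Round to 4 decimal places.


Posterior precision = tau0 + n*tau = 6 + 1*1 = 7
Posterior mean = (tau0*mu0 + n*tau*xbar) / posterior_precision
= (6*9 + 1*1*-10) / 7
= 44 / 7 = 6.2857

6.2857


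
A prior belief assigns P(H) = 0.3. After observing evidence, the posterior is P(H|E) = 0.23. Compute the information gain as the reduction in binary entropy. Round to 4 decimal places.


H(prior) = -0.3*log2(0.3) - 0.7*log2(0.7)
= 0.8813
H(post) = -0.23*log2(0.23) - 0.77*log2(0.77)
= 0.778
IG = 0.8813 - 0.778 = 0.1033

0.1033


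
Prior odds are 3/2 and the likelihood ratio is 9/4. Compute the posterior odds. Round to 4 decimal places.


Posterior odds = prior odds * likelihood ratio
= (3/2) * (9/4)
= 27 / 8
= 3.375

3.375


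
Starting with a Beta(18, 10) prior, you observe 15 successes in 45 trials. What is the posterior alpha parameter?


For a Beta-Binomial conjugate model:
Posterior alpha = prior alpha + number of successes
= 18 + 15 = 33

33


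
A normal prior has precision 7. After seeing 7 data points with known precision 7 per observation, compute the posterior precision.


In the conjugate normal model, precisions add:
tau_posterior = tau_prior + n * tau_data
= 7 + 7*7 = 56

56


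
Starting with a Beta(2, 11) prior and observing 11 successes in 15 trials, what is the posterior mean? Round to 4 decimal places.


Posterior parameters: alpha = 2 + 11 = 13
beta = 11 + 4 = 15
Posterior mean = alpha / (alpha + beta) = 13 / 28
= 0.4643

0.4643


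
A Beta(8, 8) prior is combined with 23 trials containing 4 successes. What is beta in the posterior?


In conjugate updating:
beta_posterior = beta_prior + (n - k)
= 8 + (23 - 4)
= 8 + 19 = 27

27


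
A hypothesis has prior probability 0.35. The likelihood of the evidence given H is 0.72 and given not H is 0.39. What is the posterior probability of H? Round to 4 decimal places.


Using Bayes' theorem:
P(E) = 0.35 * 0.72 + 0.65 * 0.39
P(E) = 0.5055
P(H|E) = (0.35 * 0.72) / 0.5055 = 0.4985

0.4985


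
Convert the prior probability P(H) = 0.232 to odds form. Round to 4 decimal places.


P(not H) = 1 - 0.232 = 0.768
Odds = 0.232 / 0.768 = 0.3021

0.3021


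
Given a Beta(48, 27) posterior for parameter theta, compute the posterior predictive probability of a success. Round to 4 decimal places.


For a Beta-Bernoulli model, the predictive probability is the mean:
P(success) = 48/(48+27) = 48/75 = 0.64

0.64


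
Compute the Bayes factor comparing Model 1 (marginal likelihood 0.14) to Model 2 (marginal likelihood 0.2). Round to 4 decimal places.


BF12 = marginal likelihood of M1 / marginal likelihood of M2
= 0.14/0.2
= 0.7

0.7


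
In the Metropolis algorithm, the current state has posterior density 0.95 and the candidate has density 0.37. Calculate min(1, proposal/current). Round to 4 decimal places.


Ratio = 0.37/0.95 = 0.3895
Acceptance probability = min(1, 0.3895)
= 0.3895

0.3895


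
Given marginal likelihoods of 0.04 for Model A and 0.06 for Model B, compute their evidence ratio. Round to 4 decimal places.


Ratio = ML(A) / ML(B) = 0.04/0.06
= 0.6667

0.6667


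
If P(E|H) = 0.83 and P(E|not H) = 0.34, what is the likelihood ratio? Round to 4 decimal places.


Likelihood ratio = P(E|H) / P(E|not H)
= 0.83 / 0.34
= 2.4412

2.4412


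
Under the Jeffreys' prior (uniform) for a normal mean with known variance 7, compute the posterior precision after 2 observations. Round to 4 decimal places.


Prior precision = 0 (flat prior).
Post. prec. = 0 + n/var = 2/7 = 0.2857

0.2857


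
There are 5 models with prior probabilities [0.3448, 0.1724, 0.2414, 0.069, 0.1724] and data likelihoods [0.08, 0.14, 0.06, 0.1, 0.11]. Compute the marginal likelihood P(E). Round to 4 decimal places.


P(E) = sum over models of P(M_i) * P(E|M_i)
= 0.3448*0.08 + 0.1724*0.14 + 0.2414*0.06 + 0.069*0.1 + 0.1724*0.11
= 0.0921

0.0921


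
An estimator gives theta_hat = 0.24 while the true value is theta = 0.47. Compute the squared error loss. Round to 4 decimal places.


The squared error loss is (theta_hat - theta)^2
= (0.24 - 0.47)^2
= (-0.23)^2 = 0.0529

0.0529


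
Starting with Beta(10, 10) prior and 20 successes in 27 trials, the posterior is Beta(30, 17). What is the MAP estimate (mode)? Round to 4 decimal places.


The mode of Beta(a, b) when a > 1 and b > 1 is (a-1)/(a+b-2)
= (30 - 1) / (30 + 17 - 2)
= 29 / 45
= 0.6444

0.6444


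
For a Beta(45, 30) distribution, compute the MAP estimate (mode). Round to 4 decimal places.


MAP = mode = (a-1)/(a+b-2)
= (45-1)/(45+30-2)
= 44/73 = 0.6027

0.6027


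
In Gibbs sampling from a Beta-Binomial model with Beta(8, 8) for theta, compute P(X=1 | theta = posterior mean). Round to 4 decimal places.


Posterior mean = alpha/(alpha+beta) = 8/16 = 0.5
P(X=1|theta=mean) = theta = 0.5

0.5


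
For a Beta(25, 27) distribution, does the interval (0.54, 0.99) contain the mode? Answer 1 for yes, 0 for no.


Mode of Beta(a,b) = (a-1)/(a+b-2)
= (25-1)/(25+27-2) = 0.48
Check: 0.54 <= 0.48 <= 0.99?
Result: 0

0


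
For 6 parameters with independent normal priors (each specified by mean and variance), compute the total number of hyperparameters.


A normal prior has 2 hyperparameters per parameter.
Total = 6 * 2 = 12

12


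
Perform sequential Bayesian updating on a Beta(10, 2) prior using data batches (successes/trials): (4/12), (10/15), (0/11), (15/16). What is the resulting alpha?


Accumulate successes: 29
Posterior alpha = prior alpha + sum of successes
= 10 + 29 = 39

39


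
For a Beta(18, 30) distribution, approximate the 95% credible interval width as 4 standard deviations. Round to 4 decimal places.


Variance of Beta(a,b) = ab / ((a+b)^2 * (a+b+1))
= 18*30 / ((48)^2 * 49)
= 0.0048
SD = sqrt(0.0048) = 0.0692
Width = 4 * SD = 0.2766

0.2766


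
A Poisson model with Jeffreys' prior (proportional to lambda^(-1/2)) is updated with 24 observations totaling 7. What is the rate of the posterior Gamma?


Posterior = Gamma(0.5 + S, n)
= Gamma(0.5 + 7, 24)
Posterior rate = 0 + n = 24

24.0


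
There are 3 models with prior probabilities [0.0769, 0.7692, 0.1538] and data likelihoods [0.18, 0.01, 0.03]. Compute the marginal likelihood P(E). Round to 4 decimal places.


P(E) = sum over models of P(M_i) * P(E|M_i)
= 0.0769*0.18 + 0.7692*0.01 + 0.1538*0.03
= 0.0261

0.0261


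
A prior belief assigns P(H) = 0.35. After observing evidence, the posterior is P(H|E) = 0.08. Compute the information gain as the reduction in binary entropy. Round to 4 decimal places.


H(prior) = -0.35*log2(0.35) - 0.65*log2(0.65)
= 0.9341
H(post) = -0.08*log2(0.08) - 0.92*log2(0.92)
= 0.4022
IG = 0.9341 - 0.4022 = 0.5319

0.5319


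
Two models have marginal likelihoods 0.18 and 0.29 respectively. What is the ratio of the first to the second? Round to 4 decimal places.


Evidence ratio = 0.18 / 0.29
= 0.6207

0.6207


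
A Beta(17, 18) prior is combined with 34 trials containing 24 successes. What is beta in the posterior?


In conjugate updating:
beta_posterior = beta_prior + (n - k)
= 18 + (34 - 24)
= 18 + 10 = 28

28


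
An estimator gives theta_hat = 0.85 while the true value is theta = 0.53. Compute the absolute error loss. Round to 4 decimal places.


The absolute error loss is |theta_hat - theta|
= |0.85 - 0.53|
= 0.32

0.32


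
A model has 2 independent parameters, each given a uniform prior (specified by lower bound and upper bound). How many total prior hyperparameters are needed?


Each uniform prior needs 2 hyperparameters (lower bound and upper bound).
Total = 2 * 2 = 4

4


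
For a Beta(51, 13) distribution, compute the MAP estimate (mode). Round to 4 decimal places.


MAP = mode = (a-1)/(a+b-2)
= (51-1)/(51+13-2)
= 50/62 = 0.8065

0.8065


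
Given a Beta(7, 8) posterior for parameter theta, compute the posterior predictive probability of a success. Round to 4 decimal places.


For a Beta-Bernoulli model, the predictive probability is the mean:
P(success) = 7/(7+8) = 7/15 = 0.4667

0.4667


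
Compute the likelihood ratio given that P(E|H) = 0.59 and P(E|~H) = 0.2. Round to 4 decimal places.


LR = P(E|H) / P(E|~H)
= 0.59 / 0.2 = 2.95

2.95


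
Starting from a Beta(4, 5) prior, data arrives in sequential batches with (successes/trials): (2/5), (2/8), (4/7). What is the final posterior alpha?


In sequential Bayesian updating, we sum all successes.
Total successes = 8
Final alpha = 4 + 8 = 12

12


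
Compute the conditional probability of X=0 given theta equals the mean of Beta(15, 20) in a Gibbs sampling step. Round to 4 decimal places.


Mean of Beta(15, 20) = 0.4286
P(X=0 | theta=0.4286) = 0.5714

0.5714


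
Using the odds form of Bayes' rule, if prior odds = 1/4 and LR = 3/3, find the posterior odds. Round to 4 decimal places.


Bayes' rule in odds form: posterior odds = prior odds * LR
= (1 * 3) / (4 * 3)
= 3/12 = 0.25

0.25


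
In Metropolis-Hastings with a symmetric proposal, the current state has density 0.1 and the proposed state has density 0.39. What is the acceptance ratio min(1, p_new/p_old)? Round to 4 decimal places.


Ratio = p_new / p_old = 0.39 / 0.1 = 3.9
Acceptance = min(1, 3.9) = 1.0

1.0


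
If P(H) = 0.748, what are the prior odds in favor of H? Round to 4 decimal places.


Prior odds = P(H) / (1 - P(H))
= 0.748 / 0.252
= 2.9683

2.9683


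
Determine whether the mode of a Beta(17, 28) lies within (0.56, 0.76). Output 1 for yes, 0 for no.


First find the mode: (a-1)/(a+b-2) = 0.3721
Is 0.3721 in (0.56, 0.76)? 0

0


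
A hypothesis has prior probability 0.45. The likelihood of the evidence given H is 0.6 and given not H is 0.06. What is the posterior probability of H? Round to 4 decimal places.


Using Bayes' theorem:
P(E) = 0.45 * 0.6 + 0.55 * 0.06
P(E) = 0.303
P(H|E) = (0.45 * 0.6) / 0.303 = 0.8911

0.8911


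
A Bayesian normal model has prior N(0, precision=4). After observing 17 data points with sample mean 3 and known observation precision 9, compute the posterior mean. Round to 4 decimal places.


Posterior mean = (prior_precision * prior_mean + n * data_precision * data_mean) / (prior_precision + n * data_precision)
Numerator = 4*0 + 17*9*3 = 459
Denominator = 4 + 17*9 = 157
Posterior mean = 2.9236

2.9236


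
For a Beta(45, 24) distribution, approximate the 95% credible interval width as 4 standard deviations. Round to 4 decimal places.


Variance of Beta(a,b) = ab / ((a+b)^2 * (a+b+1))
= 45*24 / ((69)^2 * 70)
= 0.0032
SD = sqrt(0.0032) = 0.0569
Width = 4 * SD = 0.2277

0.2277


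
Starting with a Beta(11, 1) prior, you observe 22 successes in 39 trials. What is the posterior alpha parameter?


For a Beta-Binomial conjugate model:
Posterior alpha = prior alpha + number of successes
= 11 + 22 = 33

33


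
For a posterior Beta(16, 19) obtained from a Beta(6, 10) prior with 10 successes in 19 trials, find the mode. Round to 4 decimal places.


Mode = (alpha - 1) / (alpha + beta - 2)
= 15 / 33
= 0.4545

0.4545


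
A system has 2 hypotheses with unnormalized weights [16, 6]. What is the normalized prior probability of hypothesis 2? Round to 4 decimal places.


The normalized prior is the weight divided by the total.
Total weight = 22
P(H2) = 6 / 22 = 0.2727

0.2727


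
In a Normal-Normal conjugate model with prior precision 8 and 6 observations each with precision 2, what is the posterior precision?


Posterior precision = prior precision + n * observation precision
= 8 + 6 * 2
= 8 + 12 = 20

20


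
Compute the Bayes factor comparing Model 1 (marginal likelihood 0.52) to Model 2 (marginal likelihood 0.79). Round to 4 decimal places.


BF12 = marginal likelihood of M1 / marginal likelihood of M2
= 0.52/0.79
= 0.6582

0.6582


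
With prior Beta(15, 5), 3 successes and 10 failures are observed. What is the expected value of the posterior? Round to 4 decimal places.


Posterior = Beta(18, 15)
E[theta] = alpha/(alpha+beta)
= 18/33 = 0.5455

0.5455


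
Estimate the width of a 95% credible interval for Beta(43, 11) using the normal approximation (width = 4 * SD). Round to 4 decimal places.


For Beta(a,b): Var = ab/((a+b)^2(a+b+1))
Var = 0.0029, SD = 0.0543
Approximate 95% CI width = 4 * 0.0543 = 0.2172

0.2172


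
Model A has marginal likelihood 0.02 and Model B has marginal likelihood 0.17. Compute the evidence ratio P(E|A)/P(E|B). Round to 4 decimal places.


Evidence ratio = P(E|A) / P(E|B)
= 0.02 / 0.17
= 0.1176

0.1176


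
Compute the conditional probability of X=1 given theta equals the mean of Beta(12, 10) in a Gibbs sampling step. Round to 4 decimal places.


Mean of Beta(12, 10) = 0.5455
P(X=1 | theta=0.5455) = 0.5455

0.5455


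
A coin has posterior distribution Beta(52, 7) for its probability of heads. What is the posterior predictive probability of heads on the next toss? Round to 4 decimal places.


Posterior predictive = E[theta] = alpha/(alpha+beta)
= 52/59
= 0.8814

0.8814


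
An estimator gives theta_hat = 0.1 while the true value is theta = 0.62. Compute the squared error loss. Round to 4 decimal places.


The squared error loss is (theta_hat - theta)^2
= (0.1 - 0.62)^2
= (-0.52)^2 = 0.2704

0.2704


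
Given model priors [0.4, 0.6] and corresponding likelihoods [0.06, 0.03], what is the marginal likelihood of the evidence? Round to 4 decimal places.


P(E) = sum_i P(M_i) P(E|M_i)
= 0.024 + 0.018
= 0.042

0.042


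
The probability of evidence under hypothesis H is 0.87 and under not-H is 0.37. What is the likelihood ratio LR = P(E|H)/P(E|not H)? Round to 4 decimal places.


LR = 0.87 / 0.37
= 2.3514

2.3514


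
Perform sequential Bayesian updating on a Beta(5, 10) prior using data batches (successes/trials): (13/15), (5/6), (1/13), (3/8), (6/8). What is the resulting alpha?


Accumulate successes: 28
Posterior alpha = prior alpha + sum of successes
= 5 + 28 = 33

33


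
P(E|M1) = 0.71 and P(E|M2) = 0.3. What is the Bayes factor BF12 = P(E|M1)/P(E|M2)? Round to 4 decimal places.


Bayes factor BF12 = P(E|M1) / P(E|M2)
= 0.71 / 0.3
= 2.3667

2.3667


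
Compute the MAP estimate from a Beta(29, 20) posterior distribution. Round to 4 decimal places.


MAP = mode of Beta distribution
= (alpha - 1)/(alpha + beta - 2)
= (29-1)/(29+20-2)
= 28/47 = 0.5957

0.5957


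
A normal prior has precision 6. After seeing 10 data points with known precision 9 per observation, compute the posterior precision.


In the conjugate normal model, precisions add:
tau_posterior = tau_prior + n * tau_data
= 6 + 10*9 = 96

96


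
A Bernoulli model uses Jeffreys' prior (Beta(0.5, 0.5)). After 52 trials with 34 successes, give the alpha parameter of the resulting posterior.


Posterior = Beta(prior_alpha + successes, prior_beta + failures)
= Beta(0.5 + 34, 0.5 + 18)
Posterior alpha = 0.5 + k = 0.5 + 34 = 34.5

34.5


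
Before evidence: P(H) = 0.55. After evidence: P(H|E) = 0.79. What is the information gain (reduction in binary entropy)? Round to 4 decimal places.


Prior entropy = 0.9928
Posterior entropy = 0.7415
Information gain = 0.9928 - 0.7415 = 0.2513

0.2513


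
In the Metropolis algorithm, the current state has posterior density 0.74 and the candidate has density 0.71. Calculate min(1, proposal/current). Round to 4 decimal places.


Ratio = 0.71/0.74 = 0.9595
Acceptance probability = min(1, 0.9595)
= 0.9595

0.9595


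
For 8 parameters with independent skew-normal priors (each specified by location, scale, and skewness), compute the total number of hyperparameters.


A skew-normal prior has 3 hyperparameters per parameter.
Total = 8 * 3 = 24

24


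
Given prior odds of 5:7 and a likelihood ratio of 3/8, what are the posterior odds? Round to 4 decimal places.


Posterior odds = prior odds * LR
Prior odds = 5/7 = 0.7143
LR = 3/8 = 0.375
Posterior odds = 0.7143 * 0.375 = 0.2679

0.2679


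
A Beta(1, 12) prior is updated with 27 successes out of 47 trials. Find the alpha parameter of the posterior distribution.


In the Beta-Binomial conjugate update:
alpha_post = alpha_prior + successes
= 1 + 27
= 28

28


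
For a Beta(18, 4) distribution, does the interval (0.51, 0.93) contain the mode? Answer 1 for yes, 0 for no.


Mode of Beta(a,b) = (a-1)/(a+b-2)
= (18-1)/(18+4-2) = 0.85
Check: 0.51 <= 0.85 <= 0.93?
Result: 1

1


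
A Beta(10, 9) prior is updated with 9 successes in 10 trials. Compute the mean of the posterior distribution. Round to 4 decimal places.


After update: Beta(19, 10)
Mean = 19 / (19 + 10) = 19 / 29
= 0.6552

0.6552


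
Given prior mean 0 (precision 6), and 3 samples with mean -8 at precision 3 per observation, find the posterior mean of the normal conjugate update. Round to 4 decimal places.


The posterior mean is a precision-weighted average of prior and data.
Post. prec. = 6 + 9 = 15
Post. mean = (0 + -72)/15 = -72/15 = -4.8

-4.8


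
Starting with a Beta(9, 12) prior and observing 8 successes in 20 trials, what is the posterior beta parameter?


Posterior beta = prior beta + failures
Failures = 20 - 8 = 12
beta_post = 12 + 12 = 24

24


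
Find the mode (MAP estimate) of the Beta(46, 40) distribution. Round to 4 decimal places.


For Beta(a,b) with a,b > 1:
Mode = (a-1)/(a+b-2) = (46-1)/(86-2)
= 45/84 = 0.5357

0.5357


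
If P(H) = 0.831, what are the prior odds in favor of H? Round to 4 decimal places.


Prior odds = P(H) / (1 - P(H))
= 0.831 / 0.169
= 4.9172

4.9172


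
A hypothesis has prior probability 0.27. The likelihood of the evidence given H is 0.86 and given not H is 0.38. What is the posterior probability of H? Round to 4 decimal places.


Using Bayes' theorem:
P(E) = 0.27 * 0.86 + 0.73 * 0.38
P(E) = 0.5096
P(H|E) = (0.27 * 0.86) / 0.5096 = 0.4557

0.4557


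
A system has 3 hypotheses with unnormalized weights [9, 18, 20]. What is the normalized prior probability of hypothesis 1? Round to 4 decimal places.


The normalized prior is the weight divided by the total.
Total weight = 47
P(H1) = 9 / 47 = 0.1915

0.1915


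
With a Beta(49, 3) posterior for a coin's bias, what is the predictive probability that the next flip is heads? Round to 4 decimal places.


The predictive probability equals the posterior mean.
P(next = heads) = alpha / (alpha + beta)
= 49 / 52 = 0.9423

0.9423


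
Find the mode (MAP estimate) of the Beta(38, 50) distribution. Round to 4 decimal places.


For Beta(a,b) with a,b > 1:
Mode = (a-1)/(a+b-2) = (38-1)/(88-2)
= 37/86 = 0.4302

0.4302


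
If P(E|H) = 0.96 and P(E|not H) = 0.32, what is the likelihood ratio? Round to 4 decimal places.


Likelihood ratio = P(E|H) / P(E|not H)
= 0.96 / 0.32
= 3.0

3.0


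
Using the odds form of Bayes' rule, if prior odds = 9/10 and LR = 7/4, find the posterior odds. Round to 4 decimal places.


Bayes' rule in odds form: posterior odds = prior odds * LR
= (9 * 7) / (10 * 4)
= 63/40 = 1.575

1.575


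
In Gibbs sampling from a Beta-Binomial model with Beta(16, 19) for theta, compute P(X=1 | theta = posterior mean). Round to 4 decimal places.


Posterior mean = alpha/(alpha+beta) = 16/35 = 0.4571
P(X=1|theta=mean) = theta = 0.4571

0.4571


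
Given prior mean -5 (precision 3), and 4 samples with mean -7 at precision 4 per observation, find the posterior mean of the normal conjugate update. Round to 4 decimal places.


The posterior mean is a precision-weighted average of prior and data.
Post. prec. = 3 + 16 = 19
Post. mean = (-15 + -112)/19 = -127/19 = -6.6842

-6.6842


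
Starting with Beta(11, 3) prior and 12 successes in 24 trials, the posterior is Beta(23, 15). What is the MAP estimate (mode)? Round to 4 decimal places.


The mode of Beta(a, b) when a > 1 and b > 1 is (a-1)/(a+b-2)
= (23 - 1) / (23 + 15 - 2)
= 22 / 36
= 0.6111

0.6111


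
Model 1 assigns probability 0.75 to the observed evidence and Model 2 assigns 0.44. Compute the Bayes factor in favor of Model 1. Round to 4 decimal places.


BF = P(data|M1) / P(data|M2)
= 0.75 / 0.44 = 1.7045

1.7045


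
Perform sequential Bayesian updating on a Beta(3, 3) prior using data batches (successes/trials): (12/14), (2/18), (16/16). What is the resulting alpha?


Accumulate successes: 30
Posterior alpha = prior alpha + sum of successes
= 3 + 30 = 33

33


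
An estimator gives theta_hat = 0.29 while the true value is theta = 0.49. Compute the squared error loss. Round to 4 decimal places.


The squared error loss is (theta_hat - theta)^2
= (0.29 - 0.49)^2
= (-0.2)^2 = 0.04

0.04


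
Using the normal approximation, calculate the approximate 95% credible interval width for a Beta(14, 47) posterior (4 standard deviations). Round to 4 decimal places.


Var(Beta) = 14*47/(61^2 * 62) = 0.0029
SD = 0.0534
Width ~ 4*SD = 0.2136

0.2136


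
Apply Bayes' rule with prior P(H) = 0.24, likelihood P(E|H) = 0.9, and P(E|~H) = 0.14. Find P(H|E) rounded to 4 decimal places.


Step 1: Compute marginal P(E) = P(E|H)P(H) + P(E|~H)P(~H)
= 0.9*0.24 + 0.14*0.76 = 0.3224
Step 2: P(H|E) = P(E|H)P(H)/P(E) = 0.216/0.3224
= 0.67

0.67


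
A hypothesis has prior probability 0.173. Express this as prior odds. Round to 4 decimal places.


Odds = P(H) / P(not H) = 0.173 / 0.827
= 0.2092

0.2092


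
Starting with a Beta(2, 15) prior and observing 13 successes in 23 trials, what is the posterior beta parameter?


Posterior beta = prior beta + failures
Failures = 23 - 13 = 10
beta_post = 15 + 10 = 25

25


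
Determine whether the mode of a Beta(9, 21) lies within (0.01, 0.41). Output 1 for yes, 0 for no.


First find the mode: (a-1)/(a+b-2) = 0.2857
Is 0.2857 in (0.01, 0.41)? 1

1


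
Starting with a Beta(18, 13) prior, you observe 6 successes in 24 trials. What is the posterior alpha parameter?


For a Beta-Binomial conjugate model:
Posterior alpha = prior alpha + number of successes
= 18 + 6 = 24

24


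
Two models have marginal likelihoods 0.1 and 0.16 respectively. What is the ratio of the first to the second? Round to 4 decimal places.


Evidence ratio = 0.1 / 0.16
= 0.625

0.625


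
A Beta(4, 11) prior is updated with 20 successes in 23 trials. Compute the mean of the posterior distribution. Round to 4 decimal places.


After update: Beta(24, 14)
Mean = 24 / (24 + 14) = 24 / 38
= 0.6316

0.6316


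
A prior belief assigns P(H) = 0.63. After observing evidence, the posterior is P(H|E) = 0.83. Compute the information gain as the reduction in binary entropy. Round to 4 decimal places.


H(prior) = -0.63*log2(0.63) - 0.37*log2(0.37)
= 0.9507
H(post) = -0.83*log2(0.83) - 0.17*log2(0.17)
= 0.6577
IG = 0.9507 - 0.6577 = 0.293

0.293


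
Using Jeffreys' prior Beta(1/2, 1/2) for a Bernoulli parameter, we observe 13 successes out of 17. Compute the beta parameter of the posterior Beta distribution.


Conjugate update: Beta(0.5 + k, 0.5 + n - k).
k = 13, n - k = 4
Posterior beta = 0.5 + (n - k) = 0.5 + 4 = 4.5

4.5


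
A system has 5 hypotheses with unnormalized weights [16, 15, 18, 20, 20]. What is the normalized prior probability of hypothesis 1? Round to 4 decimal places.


The normalized prior is the weight divided by the total.
Total weight = 89
P(H1) = 16 / 89 = 0.1798

0.1798


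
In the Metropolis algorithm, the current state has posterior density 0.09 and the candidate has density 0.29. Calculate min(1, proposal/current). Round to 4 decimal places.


Ratio = 0.29/0.09 = 3.2222
Acceptance probability = min(1, 3.2222)
= 1.0

1.0


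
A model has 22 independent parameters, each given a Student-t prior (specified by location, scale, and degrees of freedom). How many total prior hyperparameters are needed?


Each Student-t prior needs 3 hyperparameters (location, scale, and degrees of freedom).
Total = 3 * 22 = 66

66


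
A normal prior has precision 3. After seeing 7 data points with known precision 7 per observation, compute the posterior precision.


In the conjugate normal model, precisions add:
tau_posterior = tau_prior + n * tau_data
= 3 + 7*7 = 52

52


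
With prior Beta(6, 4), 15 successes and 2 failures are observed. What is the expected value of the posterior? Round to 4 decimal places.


Posterior = Beta(21, 6)
E[theta] = alpha/(alpha+beta)
= 21/27 = 0.7778

0.7778


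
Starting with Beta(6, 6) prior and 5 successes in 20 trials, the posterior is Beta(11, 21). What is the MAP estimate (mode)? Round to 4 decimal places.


The mode of Beta(a, b) when a > 1 and b > 1 is (a-1)/(a+b-2)
= (11 - 1) / (11 + 21 - 2)
= 10 / 30
= 0.3333

0.3333


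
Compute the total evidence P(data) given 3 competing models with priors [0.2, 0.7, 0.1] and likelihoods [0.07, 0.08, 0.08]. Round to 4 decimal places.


Marginal likelihood = sum P(model_i) * P(data|model_i)
Model 1: 0.2 * 0.07 = 0.014
Model 2: 0.7 * 0.08 = 0.056
Model 3: 0.1 * 0.08 = 0.008
Total = 0.078

0.078


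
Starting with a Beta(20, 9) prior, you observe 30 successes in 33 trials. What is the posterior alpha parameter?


For a Beta-Binomial conjugate model:
Posterior alpha = prior alpha + number of successes
= 20 + 30 = 50

50


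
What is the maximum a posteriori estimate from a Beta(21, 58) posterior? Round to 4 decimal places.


The MAP estimate equals the mode of the distribution.
Mode of Beta(a,b) = (a-1)/(a+b-2)
= 20/77
= 0.2597

0.2597


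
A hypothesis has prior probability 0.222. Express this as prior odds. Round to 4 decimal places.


Odds = P(H) / P(not H) = 0.222 / 0.778
= 0.2853

0.2853


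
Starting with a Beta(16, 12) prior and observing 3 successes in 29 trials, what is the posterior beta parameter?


Posterior beta = prior beta + failures
Failures = 29 - 3 = 26
beta_post = 12 + 26 = 38

38


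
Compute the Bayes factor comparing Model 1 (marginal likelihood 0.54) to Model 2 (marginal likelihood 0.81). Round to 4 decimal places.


BF12 = marginal likelihood of M1 / marginal likelihood of M2
= 0.54/0.81
= 0.6667

0.6667


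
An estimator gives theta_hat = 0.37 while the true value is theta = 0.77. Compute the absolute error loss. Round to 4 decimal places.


The absolute error loss is |theta_hat - theta|
= |0.37 - 0.77|
= 0.4

0.4


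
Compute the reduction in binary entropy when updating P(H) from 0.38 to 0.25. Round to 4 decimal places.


H_before = -p*log2(p) - (1-p)*log2(1-p) for p=0.38: 0.958
H_after for p=0.25: 0.8113
Reduction = 0.958 - 0.8113 = 0.1468

0.1468


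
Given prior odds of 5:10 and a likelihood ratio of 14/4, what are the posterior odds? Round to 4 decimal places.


Posterior odds = prior odds * LR
Prior odds = 5/10 = 0.5
LR = 14/4 = 3.5
Posterior odds = 0.5 * 3.5 = 1.75

1.75


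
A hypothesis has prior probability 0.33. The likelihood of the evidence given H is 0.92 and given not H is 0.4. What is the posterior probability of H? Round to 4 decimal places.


Using Bayes' theorem:
P(E) = 0.33 * 0.92 + 0.67 * 0.4
P(E) = 0.5716
P(H|E) = (0.33 * 0.92) / 0.5716 = 0.5311

0.5311


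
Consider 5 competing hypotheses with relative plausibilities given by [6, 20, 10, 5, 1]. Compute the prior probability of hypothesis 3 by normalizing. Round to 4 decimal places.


Sum of weights = 6 + 20 + 10 + 5 + 1 = 42
Normalized prior for H3 = 10 / 42
= 0.2381

0.2381


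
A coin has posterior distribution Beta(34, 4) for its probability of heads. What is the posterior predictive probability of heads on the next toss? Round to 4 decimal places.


Posterior predictive = E[theta] = alpha/(alpha+beta)
= 34/38
= 0.8947

0.8947


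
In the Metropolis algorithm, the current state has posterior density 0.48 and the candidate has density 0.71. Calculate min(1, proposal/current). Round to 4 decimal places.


Ratio = 0.71/0.48 = 1.4792
Acceptance probability = min(1, 1.4792)
= 1.0

1.0


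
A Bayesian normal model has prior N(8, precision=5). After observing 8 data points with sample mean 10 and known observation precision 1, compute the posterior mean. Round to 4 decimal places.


Posterior mean = (prior_precision * prior_mean + n * data_precision * data_mean) / (prior_precision + n * data_precision)
Numerator = 5*8 + 8*1*10 = 120
Denominator = 5 + 8*1 = 13
Posterior mean = 9.2308

9.2308


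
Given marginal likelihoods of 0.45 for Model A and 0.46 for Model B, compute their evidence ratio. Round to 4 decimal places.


Ratio = ML(A) / ML(B) = 0.45/0.46
= 0.9783

0.9783


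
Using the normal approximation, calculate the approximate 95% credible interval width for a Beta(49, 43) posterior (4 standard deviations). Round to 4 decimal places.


Var(Beta) = 49*43/(92^2 * 93) = 0.0027
SD = 0.0517
Width ~ 4*SD = 0.2069

0.2069


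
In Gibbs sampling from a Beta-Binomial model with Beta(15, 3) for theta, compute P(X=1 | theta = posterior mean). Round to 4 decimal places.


Posterior mean = alpha/(alpha+beta) = 15/18 = 0.8333
P(X=1|theta=mean) = theta = 0.8333

0.8333


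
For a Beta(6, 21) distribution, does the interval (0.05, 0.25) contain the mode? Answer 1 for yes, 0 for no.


Mode of Beta(a,b) = (a-1)/(a+b-2)
= (6-1)/(6+21-2) = 0.2
Check: 0.05 <= 0.2 <= 0.25?
Result: 1

1


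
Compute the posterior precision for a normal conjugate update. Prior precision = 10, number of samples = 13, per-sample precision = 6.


tau_post = tau_0 + n * tau
= 10 + 13 * 6 = 88

88


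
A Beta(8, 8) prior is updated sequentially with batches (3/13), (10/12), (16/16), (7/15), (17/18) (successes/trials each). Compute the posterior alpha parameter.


Sequential conjugate updating is equivalent to a single batch update.
Total successes across all batches = 53
alpha_posterior = alpha_prior + total_successes = 8 + 53
= 61

61


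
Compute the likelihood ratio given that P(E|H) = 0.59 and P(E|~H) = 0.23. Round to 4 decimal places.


LR = P(E|H) / P(E|~H)
= 0.59 / 0.23 = 2.5652

2.5652


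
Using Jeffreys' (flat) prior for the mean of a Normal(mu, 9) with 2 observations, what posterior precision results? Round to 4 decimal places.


Flat prior means prior precision is 0.
Posterior precision = n / sigma^2 = 2/9 = 0.2222

0.2222


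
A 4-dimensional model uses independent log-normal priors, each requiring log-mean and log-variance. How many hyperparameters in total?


Per parameter: 2 (log-mean and log-variance).
Total = 4 * 2 = 8

8


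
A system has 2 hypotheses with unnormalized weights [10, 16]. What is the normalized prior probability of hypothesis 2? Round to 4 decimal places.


The normalized prior is the weight divided by the total.
Total weight = 26
P(H2) = 16 / 26 = 0.6154

0.6154


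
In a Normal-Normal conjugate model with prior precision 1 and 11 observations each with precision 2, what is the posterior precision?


Posterior precision = prior precision + n * observation precision
= 1 + 11 * 2
= 1 + 22 = 23

23


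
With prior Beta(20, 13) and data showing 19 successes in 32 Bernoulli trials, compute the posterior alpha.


Conjugate update: alpha_posterior = alpha_prior + k
= 20 + 19 = 39

39


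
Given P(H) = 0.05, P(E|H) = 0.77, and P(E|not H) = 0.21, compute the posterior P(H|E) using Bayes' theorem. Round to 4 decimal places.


By Bayes' theorem: P(H|E) = P(E|H)*P(H) / P(E)
P(E) = P(E|H)*P(H) + P(E|not H)*P(not H)
P(E) = 0.77*0.05 + 0.21*0.95 = 0.238
P(H|E) = 0.77*0.05 / 0.238 = 0.1618

0.1618


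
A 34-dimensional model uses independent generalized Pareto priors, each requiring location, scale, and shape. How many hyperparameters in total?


Per parameter: 3 (location, scale, and shape).
Total = 34 * 3 = 102

102


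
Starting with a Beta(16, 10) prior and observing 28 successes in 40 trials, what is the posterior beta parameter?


Posterior beta = prior beta + failures
Failures = 40 - 28 = 12
beta_post = 10 + 12 = 22

22


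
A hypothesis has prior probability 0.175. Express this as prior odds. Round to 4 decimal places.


Odds = P(H) / P(not H) = 0.175 / 0.825
= 0.2121

0.2121


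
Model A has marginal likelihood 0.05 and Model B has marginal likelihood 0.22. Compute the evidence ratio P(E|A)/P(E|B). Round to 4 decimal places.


Evidence ratio = P(E|A) / P(E|B)
= 0.05 / 0.22
= 0.2273

0.2273


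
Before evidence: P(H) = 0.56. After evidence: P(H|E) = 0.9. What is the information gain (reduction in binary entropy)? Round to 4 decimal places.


Prior entropy = 0.9896
Posterior entropy = 0.469
Information gain = 0.9896 - 0.469 = 0.5206

0.5206


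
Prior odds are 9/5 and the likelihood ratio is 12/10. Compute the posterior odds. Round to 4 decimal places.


Posterior odds = prior odds * likelihood ratio
= (9/5) * (12/10)
= 108 / 50
= 2.16

2.16


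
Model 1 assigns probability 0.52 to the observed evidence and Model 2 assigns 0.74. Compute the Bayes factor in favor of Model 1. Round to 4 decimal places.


BF = P(data|M1) / P(data|M2)
= 0.52 / 0.74 = 0.7027

0.7027


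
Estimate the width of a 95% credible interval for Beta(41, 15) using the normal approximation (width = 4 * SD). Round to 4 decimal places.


For Beta(a,b): Var = ab/((a+b)^2(a+b+1))
Var = 0.0034, SD = 0.0587
Approximate 95% CI width = 4 * 0.0587 = 0.2346

0.2346


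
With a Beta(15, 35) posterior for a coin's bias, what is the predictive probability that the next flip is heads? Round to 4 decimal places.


The predictive probability equals the posterior mean.
P(next = heads) = alpha / (alpha + beta)
= 15 / 50 = 0.3

0.3


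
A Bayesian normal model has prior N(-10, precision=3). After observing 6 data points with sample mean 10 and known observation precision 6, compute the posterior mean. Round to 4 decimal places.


Posterior mean = (prior_precision * prior_mean + n * data_precision * data_mean) / (prior_precision + n * data_precision)
Numerator = 3*-10 + 6*6*10 = 330
Denominator = 3 + 6*6 = 39
Posterior mean = 8.4615

8.4615


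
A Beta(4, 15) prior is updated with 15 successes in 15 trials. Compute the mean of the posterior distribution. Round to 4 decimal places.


After update: Beta(19, 15)
Mean = 19 / (19 + 15) = 19 / 34
= 0.5588

0.5588


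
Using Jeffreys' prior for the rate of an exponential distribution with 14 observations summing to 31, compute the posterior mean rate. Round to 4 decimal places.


Jeffreys' prior leads to posterior Gamma(14, 31).
Mean = 14/31 = 0.4516

0.4516


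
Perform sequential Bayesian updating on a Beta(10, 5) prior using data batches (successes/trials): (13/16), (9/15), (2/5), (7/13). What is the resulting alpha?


Accumulate successes: 31
Posterior alpha = prior alpha + sum of successes
= 10 + 31 = 41

41


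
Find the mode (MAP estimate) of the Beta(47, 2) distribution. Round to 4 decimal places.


For Beta(a,b) with a,b > 1:
Mode = (a-1)/(a+b-2) = (47-1)/(49-2)
= 46/47 = 0.9787

0.9787


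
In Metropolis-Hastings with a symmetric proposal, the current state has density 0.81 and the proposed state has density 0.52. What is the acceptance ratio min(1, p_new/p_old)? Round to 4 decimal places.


Ratio = p_new / p_old = 0.52 / 0.81 = 0.642
Acceptance = min(1, 0.642) = 0.642

0.642


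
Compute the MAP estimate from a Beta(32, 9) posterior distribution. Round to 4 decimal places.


MAP = mode of Beta distribution
= (alpha - 1)/(alpha + beta - 2)
= (32-1)/(32+9-2)
= 31/39 = 0.7949

0.7949


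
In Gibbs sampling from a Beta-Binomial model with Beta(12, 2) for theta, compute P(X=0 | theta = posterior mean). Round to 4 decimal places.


Posterior mean = alpha/(alpha+beta) = 12/14 = 0.8571
P(X=0|theta=mean) = 1 - theta = 0.1429

0.1429


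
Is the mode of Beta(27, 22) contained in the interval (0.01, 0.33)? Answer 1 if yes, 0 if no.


Mode = (a-1)/(a+b-2) = 26/47 = 0.5532
Interval: (0.01, 0.33)
Contains mode? 0

0


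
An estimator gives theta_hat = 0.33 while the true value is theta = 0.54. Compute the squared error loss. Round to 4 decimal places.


The squared error loss is (theta_hat - theta)^2
= (0.33 - 0.54)^2
= (-0.21)^2 = 0.0441

0.0441


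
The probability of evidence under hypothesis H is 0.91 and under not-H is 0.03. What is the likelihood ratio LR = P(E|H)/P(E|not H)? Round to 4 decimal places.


LR = 0.91 / 0.03
= 30.3333

30.3333


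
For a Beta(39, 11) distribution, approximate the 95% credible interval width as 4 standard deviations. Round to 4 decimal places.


Variance of Beta(a,b) = ab / ((a+b)^2 * (a+b+1))
= 39*11 / ((50)^2 * 51)
= 0.0034
SD = sqrt(0.0034) = 0.058
Width = 4 * SD = 0.232

0.232


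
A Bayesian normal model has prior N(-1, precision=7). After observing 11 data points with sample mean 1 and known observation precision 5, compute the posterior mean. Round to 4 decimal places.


Posterior mean = (prior_precision * prior_mean + n * data_precision * data_mean) / (prior_precision + n * data_precision)
Numerator = 7*-1 + 11*5*1 = 48
Denominator = 7 + 11*5 = 62
Posterior mean = 0.7742

0.7742


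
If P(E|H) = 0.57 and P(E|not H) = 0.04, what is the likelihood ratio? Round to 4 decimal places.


Likelihood ratio = P(E|H) / P(E|not H)
= 0.57 / 0.04
= 14.25

14.25


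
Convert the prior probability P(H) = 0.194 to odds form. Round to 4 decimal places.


P(not H) = 1 - 0.194 = 0.806
Odds = 0.194 / 0.806 = 0.2407

0.2407


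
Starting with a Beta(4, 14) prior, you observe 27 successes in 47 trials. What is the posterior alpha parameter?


For a Beta-Binomial conjugate model:
Posterior alpha = prior alpha + number of successes
= 4 + 27 = 31

31


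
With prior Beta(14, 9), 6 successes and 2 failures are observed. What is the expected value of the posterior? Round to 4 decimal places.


Posterior = Beta(20, 11)
E[theta] = alpha/(alpha+beta)
= 20/31 = 0.6452

0.6452


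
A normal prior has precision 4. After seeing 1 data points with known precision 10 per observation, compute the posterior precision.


In the conjugate normal model, precisions add:
tau_posterior = tau_prior + n * tau_data
= 4 + 1*10 = 14

14
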